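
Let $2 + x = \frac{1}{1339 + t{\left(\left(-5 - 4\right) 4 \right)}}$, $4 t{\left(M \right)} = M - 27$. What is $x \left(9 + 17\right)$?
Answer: $- \frac{275132}{5293} \approx -51.98$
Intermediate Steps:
$t{\left(M \right)} = - \frac{27}{4} + \frac{M}{4}$ ($t{\left(M \right)} = \frac{M - 27}{4} = \frac{-27 + M}{4} = - \frac{27}{4} + \frac{M}{4}$)
$x = - \frac{10582}{5293}$ ($x = -2 + \frac{1}{1339 + \left(- \frac{27}{4} + \frac{\left(-5 - 4\right) 4}{4}\right)} = -2 + \frac{1}{1339 + \left(- \frac{27}{4} + \frac{\left(-9\right) 4}{4}\right)} = -2 + \frac{1}{1339 + \left(- \frac{27}{4} + \frac{1}{4} \left(-36\right)\right)} = -2 + \frac{1}{1339 - \frac{63}{4}} = -2 + \frac{1}{\frac{5293}{4}} = -2 + \frac{4}{5293} = - \frac{10582}{5293} \approx -1.9992$)
$x \left(9 + 17\right) = - \frac{10582 \left(9 + 17\right)}{5293} = \left(- \frac{10582}{5293}\right) 26 = - \frac{275132}{5293}$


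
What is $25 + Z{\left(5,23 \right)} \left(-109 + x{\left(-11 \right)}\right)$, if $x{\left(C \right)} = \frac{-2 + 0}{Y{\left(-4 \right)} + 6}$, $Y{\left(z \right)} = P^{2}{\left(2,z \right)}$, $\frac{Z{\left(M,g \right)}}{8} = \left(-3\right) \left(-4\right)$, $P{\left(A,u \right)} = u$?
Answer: $- \frac{114925}{11} \approx -10448.0$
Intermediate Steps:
$Z{\left(M,g \right)} = 96$ ($Z{\left(M,g \right)} = 8 \left(\left(-3\right) \left(-4\right)\right) = 8 \cdot 12 = 96$)
$Y{\left(z \right)} = z^{2}$
$x{\left(C \right)} = - \frac{1}{11}$ ($x{\left(C \right)} = \frac{-2 + 0}{\left(-4\right)^{2} + 6} = - \frac{2}{16 + 6} = - \frac{2}{22} = \left(-2\right) \frac{1}{22} = - \frac{1}{11}$)
$25 + Z{\left(5,23 \right)} \left(-109 + x{\left(-11 \right)}\right) = 25 + 96 \left(-109 - \frac{1}{11}\right) = 25 + 96 \left(- \frac{1200}{11}\right) = 25 - \frac{115200}{11} = - \frac{114925}{11}$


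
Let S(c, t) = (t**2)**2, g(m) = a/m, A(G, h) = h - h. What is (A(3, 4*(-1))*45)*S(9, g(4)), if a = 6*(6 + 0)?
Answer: 0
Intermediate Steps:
a = 36 (a = 6*6 = 36)
A(G, h) = 0
g(m) = 36/m
S(c, t) = t**4
(A(3, 4*(-1))*45)*S(9, g(4)) = (0*45)*(36/4)**4 = 0*(36*(1/4))**4 = 0*9**4 = 0*6561 = 0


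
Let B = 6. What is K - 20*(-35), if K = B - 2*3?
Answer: 700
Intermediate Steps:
K = 0 (K = 6 - 2*3 = 6 - 6 = 0)
K - 20*(-35) = 0 - 20*(-35) = 0 + 700 = 700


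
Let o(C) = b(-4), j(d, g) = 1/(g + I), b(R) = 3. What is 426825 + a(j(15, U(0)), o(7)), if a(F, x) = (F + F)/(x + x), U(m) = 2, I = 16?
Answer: 23048551/54 ≈ 4.2683e+5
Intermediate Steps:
j(d, g) = 1/(16 + g) (j(d, g) = 1/(g + 16) = 1/(16 + g))
o(C) = 3
a(F, x) = F/x (a(F, x) = (2*F)/((2*x)) = (2*F)*(1/(2*x)) = F/x)
426825 + a(j(15, U(0)), o(7)) = 426825 + 1/((16 + 2)*3) = 426825 + (⅓)/18 = 426825 + (1/18)*(⅓) = 426825 + 1/54 = 23048551/54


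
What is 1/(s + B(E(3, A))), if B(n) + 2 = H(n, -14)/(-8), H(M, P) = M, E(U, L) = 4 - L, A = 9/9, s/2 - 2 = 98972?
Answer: 8/1583565 ≈ 5.0519e-6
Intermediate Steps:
s = 197948 (s = 4 + 2*98972 = 4 + 197944 = 197948)
A = 1 (A = 9*(⅑) = 1)
B(n) = -2 - n/8 (B(n) = -2 + n/(-8) = -2 + n*(-⅛) = -2 - n/8)
1/(s + B(E(3, A))) = 1/(197948 + (-2 - (4 - 1*1)/8)) = 1/(197948 + (-2 - (4 - 1)/8)) = 1/(197948 + (-2 - ⅛*3)) = 1/(197948 + (-2 - 3/8)) = 1/(197948 - 19/8) = 1/(1583565/8) = 8/1583565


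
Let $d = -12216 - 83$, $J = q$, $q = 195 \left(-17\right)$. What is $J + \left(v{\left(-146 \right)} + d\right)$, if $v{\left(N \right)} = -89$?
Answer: $-15703$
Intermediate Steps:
$q = -3315$
$J = -3315$
$d = -12299$
$J + \left(v{\left(-146 \right)} + d\right) = -3315 - 12388 = -15703$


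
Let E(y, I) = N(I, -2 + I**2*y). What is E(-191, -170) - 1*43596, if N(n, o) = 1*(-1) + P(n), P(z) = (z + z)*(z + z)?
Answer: 72003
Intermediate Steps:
P(z) = 4*z**2 (P(z) = (2*z)*(2*z) = 4*z**2)
N(n, o) = -1 + 4*n**2 (N(n, o) = 1*(-1) + 4*n**2 = -1 + 4*n**2)
E(y, I) = -1 + 4*I**2
E(-191, -170) - 1*43596 = (-1 + 4*(-170)**2) - 1*43596 = (-1 + 4*28900) - 43596 = (-1 + 115600) - 43596 = 115599 - 43596 = 72003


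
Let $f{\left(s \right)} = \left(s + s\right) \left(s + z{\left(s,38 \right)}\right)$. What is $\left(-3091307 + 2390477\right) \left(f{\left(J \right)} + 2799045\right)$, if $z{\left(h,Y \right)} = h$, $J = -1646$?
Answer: $-9556734436470$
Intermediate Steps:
$f{\left(s \right)} = 4 s^{2}$ ($f{\left(s \right)} = \left(s + s\right) \left(s + s\right) = 2 s 2 s = 4 s^{2}$)
$\left(-3091307 + 2390477\right) \left(f{\left(J \right)} + 2799045\right) = \left(-3091307 + 2390477\right) \left(4 \left(-1646\right)^{2} + 2799045\right) = - 700830 \left(4 \cdot 2709316 + 2799045\right) = - 700830 \left(10837264 + 2799045\right) = \left(-700830\right) 13636309 = -9556734436470$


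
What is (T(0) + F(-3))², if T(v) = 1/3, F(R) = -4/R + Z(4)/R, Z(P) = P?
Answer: ⅑ ≈ 0.11111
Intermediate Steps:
F(R) = 0 (F(R) = -4/R + 4/R = 0)
T(v) = ⅓
(T(0) + F(-3))² = (⅓ + 0)² = (⅓)² = ⅑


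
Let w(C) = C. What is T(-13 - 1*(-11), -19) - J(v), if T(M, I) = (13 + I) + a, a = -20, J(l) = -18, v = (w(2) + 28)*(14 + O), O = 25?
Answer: -8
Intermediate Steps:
v = 1170 (v = (2 + 28)*(14 + 25) = 30*39 = 1170)
T(M, I) = -7 + I (T(M, I) = (13 + I) - 20 = -7 + I)
T(-13 - 1*(-11), -19) - J(v) = (-7 - 19) - 1*(-18) = -26 + 18 = -8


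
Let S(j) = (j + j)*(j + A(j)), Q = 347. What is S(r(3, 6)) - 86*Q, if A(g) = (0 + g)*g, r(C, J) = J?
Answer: -29338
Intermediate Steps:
A(g) = g**2 (A(g) = g*g = g**2)
S(j) = 2*j*(j + j**2) (S(j) = (j + j)*(j + j**2) = (2*j)*(j + j**2) = 2*j*(j + j**2))
S(r(3, 6)) - 86*Q = 2*6**2*(1 + 6) - 86*347 = 2*36*7 - 29842 = 504 - 29842 = -29338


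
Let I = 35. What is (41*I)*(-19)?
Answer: -27265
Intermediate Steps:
(41*I)*(-19) = (41*35)*(-19) = 1435*(-19) = -27265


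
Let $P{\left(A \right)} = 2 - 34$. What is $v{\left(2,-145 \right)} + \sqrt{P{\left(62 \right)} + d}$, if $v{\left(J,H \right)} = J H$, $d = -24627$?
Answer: $-290 + i \sqrt{24659} \approx -290.0 + 157.03 i$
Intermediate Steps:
$v{\left(J,H \right)} = H J$
$P{\left(A \right)} = -32$
$v{\left(2,-145 \right)} + \sqrt{P{\left(62 \right)} + d} = \left(-145\right) 2 + \sqrt{-32 - 24627} = -290 + \sqrt{-24659} = -290 + i \sqrt{24659}$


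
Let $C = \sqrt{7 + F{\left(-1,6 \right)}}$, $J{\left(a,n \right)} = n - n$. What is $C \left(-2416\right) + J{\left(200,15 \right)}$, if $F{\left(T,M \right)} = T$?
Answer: $- 2416 \sqrt{6} \approx -5918.0$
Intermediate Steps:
$J{\left(a,n \right)} = 0$
$C = \sqrt{6}$ ($C = \sqrt{7 - 1} = \sqrt{6} \approx 2.4495$)
$C \left(-2416\right) + J{\left(200,15 \right)} = \sqrt{6} \left(-2416\right) + 0 = - 2416 \sqrt{6} + 0 = - 2416 \sqrt{6}$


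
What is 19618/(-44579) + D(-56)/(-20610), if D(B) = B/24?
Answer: -1212668887/2756319570 ≈ -0.43996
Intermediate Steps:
D(B) = B/24 (D(B) = B*(1/24) = B/24)
19618/(-44579) + D(-56)/(-20610) = 19618/(-44579) + ((1/24)*(-56))/(-20610) = 19618*(-1/44579) - 7/3*(-1/20610) = -19618/44579 + 7/61830 = -1212668887/2756319570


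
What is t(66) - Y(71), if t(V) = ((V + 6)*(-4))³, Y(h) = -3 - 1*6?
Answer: -23887863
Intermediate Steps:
Y(h) = -9 (Y(h) = -3 - 6 = -9)
t(V) = (-24 - 4*V)³ (t(V) = ((6 + V)*(-4))³ = (-24 - 4*V)³)
t(66) - Y(71) = -64*(6 + 66)³ - 1*(-9) = -64*72³ + 9 = -64*373248 + 9 = -23887872 + 9 = -23887863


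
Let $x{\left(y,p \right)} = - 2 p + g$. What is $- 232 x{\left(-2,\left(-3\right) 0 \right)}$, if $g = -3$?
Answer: $696$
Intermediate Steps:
$x{\left(y,p \right)} = -3 - 2 p$ ($x{\left(y,p \right)} = - 2 p - 3 = -3 - 2 p$)
$- 232 x{\left(-2,\left(-3\right) 0 \right)} = - 232 \left(-3 - 2 \left(\left(-3\right) 0\right)\right) = - 232 \left(-3 - 0\right) = - 232 \left(-3 + 0\right) = \left(-232\right) \left(-3\right) = 696$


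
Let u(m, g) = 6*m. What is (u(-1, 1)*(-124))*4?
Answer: 2976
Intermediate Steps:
(u(-1, 1)*(-124))*4 = ((6*(-1))*(-124))*4 = -6*(-124)*4 = 744*4 = 2976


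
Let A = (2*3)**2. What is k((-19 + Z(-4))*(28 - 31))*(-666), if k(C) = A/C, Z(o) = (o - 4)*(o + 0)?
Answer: 7992/13 ≈ 614.77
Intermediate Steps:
Z(o) = o*(-4 + o) (Z(o) = (-4 + o)*o = o*(-4 + o))
A = 36 (A = 6**2 = 36)
k(C) = 36/C
k((-19 + Z(-4))*(28 - 31))*(-666) = (36/(((-19 - 4*(-4 - 4))*(28 - 31))))*(-666) = (36/(((-19 - 4*(-8))*(-3))))*(-666) = (36/(((-19 + 32)*(-3))))*(-666) = (36/((13*(-3))))*(-666) = (36/(-39))*(-666) = (36*(-1/39))*(-666) = -12/13*(-666) = 7992/13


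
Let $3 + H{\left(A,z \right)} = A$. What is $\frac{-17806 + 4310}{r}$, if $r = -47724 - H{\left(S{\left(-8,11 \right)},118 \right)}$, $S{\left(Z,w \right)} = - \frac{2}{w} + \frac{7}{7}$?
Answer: $\frac{37114}{131235} \approx 0.28281$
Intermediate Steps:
$S{\left(Z,w \right)} = 1 - \frac{2}{w}$ ($S{\left(Z,w \right)} = - \frac{2}{w} + 7 \cdot \frac{1}{7} = - \frac{2}{w} + 1 = 1 - \frac{2}{w}$)
$H{\left(A,z \right)} = -3 + A$
$r = - \frac{524940}{11}$ ($r = -47724 - \left(-3 + \frac{-2 + 11}{11}\right) = -47724 - \left(-3 + \frac{1}{11} \cdot 9\right) = -47724 - \left(-3 + \frac{9}{11}\right) = -47724 - - \frac{24}{11} = -47724 + \frac{24}{11} = - \frac{524940}{11} \approx -47722.0$)
$\frac{-17806 + 4310}{r} = \frac{-17806 + 4310}{- \frac{524940}{11}} = \left(-13496\right) \left(- \frac{11}{524940}\right) = \frac{37114}{131235}$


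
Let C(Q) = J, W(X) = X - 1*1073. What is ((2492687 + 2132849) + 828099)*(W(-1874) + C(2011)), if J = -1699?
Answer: -25337588210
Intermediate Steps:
W(X) = -1073 + X (W(X) = X - 1073 = -1073 + X)
C(Q) = -1699
((2492687 + 2132849) + 828099)*(W(-1874) + C(2011)) = ((2492687 + 2132849) + 828099)*((-1073 - 1874) - 1699) = (4625536 + 828099)*(-2947 - 1699) = 5453635*(-4646) = -25337588210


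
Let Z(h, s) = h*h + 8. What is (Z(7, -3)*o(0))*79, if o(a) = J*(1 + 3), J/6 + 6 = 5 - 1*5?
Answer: -648432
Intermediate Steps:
J = -36 (J = -36 + 6*(5 - 1*5) = -36 + 6*(5 - 5) = -36 + 6*0 = -36 + 0 = -36)
o(a) = -144 (o(a) = -36*(1 + 3) = -36*4 = -144)
Z(h, s) = 8 + h² (Z(h, s) = h² + 8 = 8 + h²)
(Z(7, -3)*o(0))*79 = ((8 + 7²)*(-144))*79 = ((8 + 49)*(-144))*79 = (57*(-144))*79 = -8208*79 = -648432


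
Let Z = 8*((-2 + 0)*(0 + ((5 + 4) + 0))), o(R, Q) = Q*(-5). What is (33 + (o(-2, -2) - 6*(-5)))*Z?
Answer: -10512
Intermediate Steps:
o(R, Q) = -5*Q
Z = -144 (Z = 8*(-2*(0 + (9 + 0))) = 8*(-2*(0 + 9)) = 8*(-2*9) = 8*(-18) = -144)
(33 + (o(-2, -2) - 6*(-5)))*Z = (33 + (-5*(-2) - 6*(-5)))*(-144) = (33 + (10 + 30))*(-144) = (33 + 40)*(-144) = 73*(-144) = -10512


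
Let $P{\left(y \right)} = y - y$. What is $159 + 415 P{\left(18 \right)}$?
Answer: $159$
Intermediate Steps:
$P{\left(y \right)} = 0$
$159 + 415 P{\left(18 \right)} = 159 + 415 \cdot 0 = 159 + 0 = 159$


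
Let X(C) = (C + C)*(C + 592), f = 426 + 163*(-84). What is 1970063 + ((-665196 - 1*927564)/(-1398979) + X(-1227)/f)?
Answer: 6093325914673222/3093142569 ≈ 1.9699e+6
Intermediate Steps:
f = -13266 (f = 426 - 13692 = -13266)
X(C) = 2*C*(592 + C) (X(C) = (2*C)*(592 + C) = 2*C*(592 + C))
1970063 + ((-665196 - 1*927564)/(-1398979) + X(-1227)/f) = 1970063 + ((-665196 - 1*927564)/(-1398979) + (2*(-1227)*(592 - 1227))/(-13266)) = 1970063 + ((-665196 - 927564)*(-1/1398979) + (2*(-1227)*(-635))*(-1/13266)) = 1970063 + (-1592760*(-1/1398979) + 1558290*(-1/13266)) = 1970063 + (1592760/1398979 - 259715/2211) = 1970063 - 359814238625/3093142569 = 6093325914673222/3093142569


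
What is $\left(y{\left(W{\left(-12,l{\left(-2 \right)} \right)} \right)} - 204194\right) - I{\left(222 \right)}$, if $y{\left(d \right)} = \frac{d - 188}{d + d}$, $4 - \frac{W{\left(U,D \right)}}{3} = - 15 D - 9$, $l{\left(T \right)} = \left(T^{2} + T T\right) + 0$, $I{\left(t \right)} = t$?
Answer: $- \frac{163123757}{798} \approx -2.0442 \cdot 10^{5}$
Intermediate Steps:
$l{\left(T \right)} = 2 T^{2}$ ($l{\left(T \right)} = \left(T^{2} + T^{2}\right) + 0 = 2 T^{2} + 0 = 2 T^{2}$)
$W{\left(U,D \right)} = 39 + 45 D$ ($W{\left(U,D \right)} = 12 - 3 \left(- 15 D - 9\right) = 12 - 3 \left(-9 - 15 D\right) = 12 + \left(27 + 45 D\right) = 39 + 45 D$)
$y{\left(d \right)} = \frac{-188 + d}{2 d}$
$\left(y{\left(W{\left(-12,l{\left(-2 \right)} \right)} \right)} - 204194\right) - I{\left(222 \right)} = \left(\frac{-188 + \left(39 + 45 \cdot 2 \left(-2\right)^{2}\right)}{2 \left(39 + 45 \cdot 2 \left(-2\right)^{2}\right)} - 204194\right) - 222 = \left(\frac{-188 + \left(39 + 45 \cdot 2 \cdot 4\right)}{2 \left(39 + 45 \cdot 2 \cdot 4\right)} - 204194\right) - 222 = \left(\frac{-188 + \left(39 + 45 \cdot 8\right)}{2 \left(39 + 45 \cdot 8\right)} - 204194\right) - 222 = \left(\frac{-188 + \left(39 + 360\right)}{2 \left(39 + 360\right)} - 204194\right) - 222 = \left(\frac{-188 + 399}{2 \cdot 399} - 204194\right) - 222 = \left(\frac{1}{2} \cdot \frac{1}{399} \cdot 211 - 204194\right) - 222 = \left(\frac{211}{798} - 204194\right) - 222 = - \frac{162946601}{798} - 222 = - \frac{163123757}{798}$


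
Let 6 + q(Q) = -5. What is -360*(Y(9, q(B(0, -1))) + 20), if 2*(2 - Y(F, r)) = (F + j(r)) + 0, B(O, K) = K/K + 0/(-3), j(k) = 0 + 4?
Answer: -5580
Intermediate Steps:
j(k) = 4
B(O, K) = 1 (B(O, K) = 1 + 0*(-⅓) = 1 + 0 = 1)
q(Q) = -11 (q(Q) = -6 - 5 = -11)
Y(F, r) = -F/2 (Y(F, r) = 2 - ((F + 4) + 0)/2 = 2 - ((4 + F) + 0)/2 = 2 - (4 + F)/2 = 2 + (-2 - F/2) = -F/2)
-360*(Y(9, q(B(0, -1))) + 20) = -360*(-½*9 + 20) = -360*(-9/2 + 20) = -360*31/2 = -5580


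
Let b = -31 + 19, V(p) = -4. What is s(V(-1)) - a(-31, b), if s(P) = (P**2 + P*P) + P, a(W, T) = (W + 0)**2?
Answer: -933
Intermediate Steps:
b = -12
a(W, T) = W**2
s(P) = P + 2*P**2 (s(P) = (P**2 + P**2) + P = 2*P**2 + P = P + 2*P**2)
s(V(-1)) - a(-31, b) = -4*(1 + 2*(-4)) - 1*(-31)**2 = -4*(1 - 8) - 1*961 = -4*(-7) - 961 = 28 - 961 = -933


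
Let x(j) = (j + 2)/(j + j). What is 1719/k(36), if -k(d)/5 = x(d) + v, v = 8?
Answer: -61884/1535 ≈ -40.315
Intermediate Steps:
x(j) = (2 + j)/(2*j) (x(j) = (2 + j)/((2*j)) = (2 + j)*(1/(2*j)) = (2 + j)/(2*j))
k(d) = -40 - 5*(2 + d)/(2*d) (k(d) = -5*((2 + d)/(2*d) + 8) = -5*(8 + (2 + d)/(2*d)) = -40 - 5*(2 + d)/(2*d))
1719/k(36) = 1719/(-85/2 - 5/36) = 1719/(-1535/36) = 1719*(-36/1535) = -61884/1535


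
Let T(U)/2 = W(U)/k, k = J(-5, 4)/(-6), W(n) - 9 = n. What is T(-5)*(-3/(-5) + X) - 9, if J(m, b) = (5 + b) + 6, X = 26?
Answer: -2353/25 ≈ -94.120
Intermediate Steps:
W(n) = 9 + n
J(m, b) = 11 + b
k = -5/2 (k = (11 + 4)/(-6) = 15*(-⅙) = -5/2 ≈ -2.5000)
T(U) = -36/5 - 4*U/5 (T(U) = 2*((9 + U)/(-5/2)) = 2*((9 + U)*(-⅖)) = 2*(-18/5 - 2*U/5) = -36/5 - 4*U/5)
T(-5)*(-3/(-5) + X) - 9 = (-36/5 - ⅘*(-5))*(-3/(-5) + 26) - 9 = (-36/5 + 4)*(-3*(-⅕) + 26) - 9 = -16*(⅗ + 26)/5 - 9 = -16/5*133/5 - 9 = -2128/25 - 9 = -2353/25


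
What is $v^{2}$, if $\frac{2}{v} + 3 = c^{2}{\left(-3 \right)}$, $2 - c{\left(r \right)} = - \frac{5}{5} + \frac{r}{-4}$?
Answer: $\frac{1024}{1089} \approx 0.94031$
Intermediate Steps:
$c{\left(r \right)} = 3 + \frac{r}{4}$ ($c{\left(r \right)} = 2 - \left(- \frac{5}{5} + \frac{r}{-4}\right) = 2 - \left(\left(-5\right) \frac{1}{5} + r \left(- \frac{1}{4}\right)\right) = 2 - \left(-1 - \frac{r}{4}\right) = 2 + \left(1 + \frac{r}{4}\right) = 3 + \frac{r}{4}$)
$v = \frac{32}{33}$ ($v = \frac{2}{-3 + \left(3 + \frac{1}{4} \left(-3\right)\right)^{2}} = \frac{2}{-3 + \left(3 - \frac{3}{4}\right)^{2}} = \frac{2}{-3 + \left(\frac{9}{4}\right)^{2}} = \frac{2}{-3 + \frac{81}{16}} = \frac{2}{\frac{33}{16}} = 2 \cdot \frac{16}{33} = \frac{32}{33} \approx 0.9697$)
$v^{2} = \left(\frac{32}{33}\right)^{2} = \frac{1024}{1089}$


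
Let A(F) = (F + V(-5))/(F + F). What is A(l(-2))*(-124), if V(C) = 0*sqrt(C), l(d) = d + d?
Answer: -62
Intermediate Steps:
l(d) = 2*d
V(C) = 0
A(F) = 1/2 (A(F) = (F + 0)/(F + F) = F/((2*F)) = F*(1/(2*F)) = 1/2)
A(l(-2))*(-124) = (1/2)*(-124) = -62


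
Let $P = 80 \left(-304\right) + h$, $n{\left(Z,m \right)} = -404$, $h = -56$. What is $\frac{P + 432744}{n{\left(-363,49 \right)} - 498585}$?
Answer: $- \frac{408368}{498989} \approx -0.81839$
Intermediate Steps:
$P = -24376$ ($P = 80 \left(-304\right) - 56 = -24320 - 56 = -24376$)
$\frac{P + 432744}{n{\left(-363,49 \right)} - 498585} = \frac{-24376 + 432744}{-404 - 498585} = \frac{408368}{-498989} = 408368 \left(- \frac{1}{498989}\right) = - \frac{408368}{498989}$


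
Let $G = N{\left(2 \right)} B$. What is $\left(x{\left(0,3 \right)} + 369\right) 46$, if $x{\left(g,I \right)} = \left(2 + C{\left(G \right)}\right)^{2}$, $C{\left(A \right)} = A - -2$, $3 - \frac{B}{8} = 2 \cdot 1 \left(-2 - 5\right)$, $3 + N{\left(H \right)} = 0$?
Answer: $7524910$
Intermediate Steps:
$N{\left(H \right)} = -3$ ($N{\left(H \right)} = -3 + 0 = -3$)
$B = 136$ ($B = 24 - 8 \cdot 2 \cdot 1 \left(-2 - 5\right) = 24 - 8 \cdot 2 \left(-7\right) = 24 - -112 = 24 + 112 = 136$)
$G = -408$ ($G = \left(-3\right) 136 = -408$)
$C{\left(A \right)} = 2 + A$ ($C{\left(A \right)} = A + 2 = 2 + A$)
$x{\left(g,I \right)} = 163216$ ($x{\left(g,I \right)} = \left(2 + \left(2 - 408\right)\right)^{2} = \left(2 - 406\right)^{2} = \left(-404\right)^{2} = 163216$)
$\left(x{\left(0,3 \right)} + 369\right) 46 = \left(163216 + 369\right) 46 = 163585 \cdot 46 = 7524910$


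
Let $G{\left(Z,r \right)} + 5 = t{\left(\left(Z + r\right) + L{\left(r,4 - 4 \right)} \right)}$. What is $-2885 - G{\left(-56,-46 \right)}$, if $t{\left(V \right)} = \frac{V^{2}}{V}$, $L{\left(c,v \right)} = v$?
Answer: $-2778$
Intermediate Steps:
$t{\left(V \right)} = V$
$G{\left(Z,r \right)} = -5 + Z + r$ ($G{\left(Z,r \right)} = -5 + \left(\left(Z + r\right) + \left(4 - 4\right)\right) = -5 + \left(\left(Z + r\right) + 0\right) = -5 + \left(Z + r\right) = -5 + Z + r$)
$-2885 - G{\left(-56,-46 \right)} = -2885 - \left(-5 - 56 - 46\right) = -2885 - -107 = -2885 + 107 = -2778$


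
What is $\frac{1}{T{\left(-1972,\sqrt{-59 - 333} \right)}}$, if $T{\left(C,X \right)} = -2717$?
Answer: $- \frac{1}{2717} \approx -0.00036805$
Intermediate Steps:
$\frac{1}{T{\left(-1972,\sqrt{-59 - 333} \right)}} = \frac{1}{-2717} = - \frac{1}{2717}$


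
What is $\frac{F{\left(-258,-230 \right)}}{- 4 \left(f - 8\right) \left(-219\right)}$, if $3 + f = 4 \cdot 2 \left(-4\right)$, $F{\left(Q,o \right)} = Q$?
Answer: $\frac{1}{146} \approx 0.0068493$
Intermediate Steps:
$f = -35$ ($f = -3 + 4 \cdot 2 \left(-4\right) = -3 + 8 \left(-4\right) = -3 - 32 = -35$)
$\frac{F{\left(-258,-230 \right)}}{- 4 \left(f - 8\right) \left(-219\right)} = - \frac{258}{- 4 \left(-35 - 8\right) \left(-219\right)} = - \frac{258}{\left(-4\right) \left(-43\right) \left(-219\right)} = - \frac{258}{172 \left(-219\right)} = - \frac{258}{-37668} = \left(-258\right) \left(- \frac{1}{37668}\right) = \frac{1}{146}$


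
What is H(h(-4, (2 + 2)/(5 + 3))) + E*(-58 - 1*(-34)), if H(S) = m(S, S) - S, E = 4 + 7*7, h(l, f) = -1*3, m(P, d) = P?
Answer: -1272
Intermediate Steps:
h(l, f) = -3
E = 53 (E = 4 + 49 = 53)
H(S) = 0 (H(S) = S - S = 0)
H(h(-4, (2 + 2)/(5 + 3))) + E*(-58 - 1*(-34)) = 0 + 53*(-58 - 1*(-34)) = 0 + 53*(-58 + 34) = 0 + 53*(-24) = 0 - 1272 = -1272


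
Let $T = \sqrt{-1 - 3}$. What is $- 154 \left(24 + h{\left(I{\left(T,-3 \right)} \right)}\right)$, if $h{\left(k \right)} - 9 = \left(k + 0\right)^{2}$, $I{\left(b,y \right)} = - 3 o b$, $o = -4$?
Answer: $83622$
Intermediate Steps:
$T = 2 i$ ($T = \sqrt{-4} = 2 i \approx 2.0 i$)
$I{\left(b,y \right)} = 12 b$ ($I{\left(b,y \right)} = \left(-3\right) \left(-4\right) b = 12 b$)
$h{\left(k \right)} = 9 + k^{2}$ ($h{\left(k \right)} = 9 + \left(k + 0\right)^{2} = 9 + k^{2}$)
$- 154 \left(24 + h{\left(I{\left(T,-3 \right)} \right)}\right) = - 154 \left(24 + \left(9 + \left(12 \cdot 2 i\right)^{2}\right)\right) = - 154 \left(24 + \left(9 + \left(24 i\right)^{2}\right)\right) = - 154 \left(24 + \left(9 - 576\right)\right) = - 154 \left(24 - 567\right) = \left(-154\right) \left(-543\right) = 83622$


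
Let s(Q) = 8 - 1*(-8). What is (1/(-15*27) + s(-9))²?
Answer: 41977441/164025 ≈ 255.92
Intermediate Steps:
s(Q) = 16 (s(Q) = 8 + 8 = 16)
(1/(-15*27) + s(-9))² = (1/(-15*27) + 16)² = (1/(-405) + 16)² = (-1/405 + 16)² = (6479/405)² = 41977441/164025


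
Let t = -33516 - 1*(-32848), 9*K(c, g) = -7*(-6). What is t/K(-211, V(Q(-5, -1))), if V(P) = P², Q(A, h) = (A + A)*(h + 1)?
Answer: -1002/7 ≈ -143.14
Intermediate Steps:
Q(A, h) = 2*A*(1 + h) (Q(A, h) = (2*A)*(1 + h) = 2*A*(1 + h))
K(c, g) = 14/3 (K(c, g) = (-7*(-6))/9 = (⅑)*42 = 14/3)
t = -668 (t = -33516 + 32848 = -668)
t/K(-211, V(Q(-5, -1))) = -668/14/3 = -668*3/14 = -1002/7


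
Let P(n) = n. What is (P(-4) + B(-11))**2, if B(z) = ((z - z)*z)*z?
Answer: 16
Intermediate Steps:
B(z) = 0 (B(z) = (0*z)*z = 0*z = 0)
(P(-4) + B(-11))**2 = (-4 + 0)**2 = (-4)**2 = 16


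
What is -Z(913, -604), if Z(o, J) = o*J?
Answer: 551452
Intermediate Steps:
Z(o, J) = J*o
-Z(913, -604) = -(-604)*913 = -1*(-551452) = 551452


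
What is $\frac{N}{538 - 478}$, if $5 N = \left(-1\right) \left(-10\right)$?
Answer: $\frac{1}{30} \approx 0.033333$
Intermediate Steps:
$N = 2$ ($N = \frac{\left(-1\right) \left(-10\right)}{5} = \frac{1}{5} \cdot 10 = 2$)
$\frac{N}{538 - 478} = \frac{1}{538 - 478} \cdot 2 = \frac{1}{60} \cdot 2 = \frac{1}{30}$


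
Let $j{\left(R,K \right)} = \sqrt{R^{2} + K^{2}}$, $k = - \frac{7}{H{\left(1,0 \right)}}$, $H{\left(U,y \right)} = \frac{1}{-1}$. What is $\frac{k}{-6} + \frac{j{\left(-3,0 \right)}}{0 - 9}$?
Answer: $- \frac{3}{2} \approx -1.5$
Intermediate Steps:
$H{\left(U,y \right)} = -1$
$k = 7$ ($k = - \frac{7}{-1} = \left(-7\right) \left(-1\right) = 7$)
$j{\left(R,K \right)} = \sqrt{K^{2} + R^{2}}$
$\frac{k}{-6} + \frac{j{\left(-3,0 \right)}}{0 - 9} = \frac{7}{-6} + \frac{\sqrt{0^{2} + \left(-3\right)^{2}}}{0 - 9} = 7 \left(- \frac{1}{6}\right) + \frac{\sqrt{0 + 9}}{-9} = - \frac{7}{6} + \sqrt{9} \left(- \frac{1}{9}\right) = - \frac{7}{6} + 3 \left(- \frac{1}{9}\right) = - \frac{7}{6} - \frac{1}{3} = - \frac{3}{2}$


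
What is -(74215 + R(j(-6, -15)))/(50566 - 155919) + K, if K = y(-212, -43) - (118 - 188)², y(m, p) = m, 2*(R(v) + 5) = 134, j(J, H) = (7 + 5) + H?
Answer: -538490259/105353 ≈ -5111.3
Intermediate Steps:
j(J, H) = 12 + H
R(v) = 62 (R(v) = -5 + (½)*134 = -5 + 67 = 62)
K = -5112 (K = -212 - (118 - 188)² = -212 - 1*(-70)² = -212 - 1*4900 = -212 - 4900 = -5112)
-(74215 + R(j(-6, -15)))/(50566 - 155919) + K = -(74215 + 62)/(50566 - 155919) - 5112 = -74277/(-105353) - 5112 = -74277*(-1)/105353 - 5112 = -1*(-74277/105353) - 5112 = 74277/105353 - 5112 = -538490259/105353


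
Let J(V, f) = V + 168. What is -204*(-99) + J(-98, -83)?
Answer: 20266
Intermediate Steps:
J(V, f) = 168 + V
-204*(-99) + J(-98, -83) = -204*(-99) + (168 - 98) = 20196 + 70 = 20266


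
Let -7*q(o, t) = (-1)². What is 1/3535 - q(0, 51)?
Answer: 506/3535 ≈ 0.14314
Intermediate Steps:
q(o, t) = -⅐ (q(o, t) = -⅐*(-1)² = -⅐*1 = -⅐)
1/3535 - q(0, 51) = 1/3535 - 1*(-⅐) = 1/3535 + ⅐ = 506/3535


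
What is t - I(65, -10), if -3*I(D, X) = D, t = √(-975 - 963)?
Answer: 65/3 + I*√1938 ≈ 21.667 + 44.023*I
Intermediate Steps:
t = I*√1938 (t = √(-1938) = I*√1938 ≈ 44.023*I)
I(D, X) = -D/3
t - I(65, -10) = I*√1938 - (-1)*65/3 = I*√1938 - 1*(-65/3) = I*√1938 + 65/3 = 65/3 + I*√1938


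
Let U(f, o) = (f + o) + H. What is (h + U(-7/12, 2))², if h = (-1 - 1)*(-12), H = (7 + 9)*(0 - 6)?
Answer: 717409/144 ≈ 4982.0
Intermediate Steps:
H = -96 (H = 16*(-6) = -96)
U(f, o) = -96 + f + o (U(f, o) = (f + o) - 96 = -96 + f + o)
h = 24 (h = -2*(-12) = 24)
(h + U(-7/12, 2))² = (24 + (-96 - 7/12 + 2))² = (24 - 1135/12)² = (-847/12)² = 717409/144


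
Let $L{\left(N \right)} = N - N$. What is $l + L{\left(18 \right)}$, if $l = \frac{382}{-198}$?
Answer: $- \frac{191}{99} \approx -1.9293$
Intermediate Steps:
$l = - \frac{191}{99}$ ($l = 382 \left(- \frac{1}{198}\right) = - \frac{191}{99} \approx -1.9293$)
$L{\left(N \right)} = 0$
$l + L{\left(18 \right)} = - \frac{191}{99} + 0 = - \frac{191}{99}$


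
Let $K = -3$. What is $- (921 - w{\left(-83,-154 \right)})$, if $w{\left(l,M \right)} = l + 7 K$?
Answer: $-1025$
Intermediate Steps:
$w{\left(l,M \right)} = -21 + l$ ($w{\left(l,M \right)} = l + 7 \left(-3\right) = l - 21 = -21 + l$)
$- (921 - w{\left(-83,-154 \right)}) = - (921 - \left(-21 - 83\right)) = - (921 - -104) = - (921 + 104) = \left(-1\right) 1025 = -1025$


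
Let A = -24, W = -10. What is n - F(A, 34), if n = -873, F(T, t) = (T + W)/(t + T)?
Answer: -4348/5 ≈ -869.60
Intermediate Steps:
F(T, t) = (-10 + T)/(T + t) (F(T, t) = (T - 10)/(t + T) = (-10 + T)/(T + t))
n - F(A, 34) = -873 - (-10 - 24)/(-24 + 34) = -873 - (-34)/10 = -873 - 1*(-17/5) = -873 + 17/5 = -4348/5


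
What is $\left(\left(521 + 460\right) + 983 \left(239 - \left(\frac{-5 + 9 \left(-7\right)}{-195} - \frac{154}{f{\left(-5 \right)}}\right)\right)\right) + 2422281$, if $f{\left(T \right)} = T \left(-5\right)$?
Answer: $\frac{2597313703}{975} \approx 2.6639 \cdot 10^{6}$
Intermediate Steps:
$f{\left(T \right)} = - 5 T$
$\left(\left(521 + 460\right) + 983 \left(239 - \left(\frac{-5 + 9 \left(-7\right)}{-195} - \frac{154}{f{\left(-5 \right)}}\right)\right)\right) + 2422281 = \left(\left(521 + 460\right) + 983 \left(239 - \left(\frac{-5 + 9 \left(-7\right)}{-195} - \frac{154}{\left(-5\right) \left(-5\right)}\right)\right)\right) + 2422281 = \left(981 + 983 \left(239 - \left(\left(-5 - 63\right) \left(- \frac{1}{195}\right) - \frac{154}{25}\right)\right)\right) + 2422281 = \left(981 + 983 \left(239 - \left(\left(-68\right) \left(- \frac{1}{195}\right) - \frac{154}{25}\right)\right)\right) + 2422281 = \left(981 + 983 \left(239 - \left(\frac{68}{195} - \frac{154}{25}\right)\right)\right) + 2422281 = \left(981 + 983 \left(239 - - \frac{5666}{975}\right)\right) + 2422281 = \left(981 + 983 \left(239 + \frac{5666}{975}\right)\right) + 2422281 = \left(981 + 983 \cdot \frac{238691}{975}\right) + 2422281 = \left(981 + \frac{234633253}{975}\right) + 2422281 = \frac{235589728}{975} + 2422281 = \frac{2597313703}{975}$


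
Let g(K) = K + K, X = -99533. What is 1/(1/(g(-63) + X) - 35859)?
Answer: -99659/3573672082 ≈ -2.7887e-5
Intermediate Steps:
g(K) = 2*K
1/(1/(g(-63) + X) - 35859) = 1/(1/(2*(-63) - 99533) - 35859) = 1/(1/(-126 - 99533) - 35859) = 1/(1/(-99659) - 35859) = 1/(-1/99659 - 35859) = 1/(-3573672082/99659) = -99659/3573672082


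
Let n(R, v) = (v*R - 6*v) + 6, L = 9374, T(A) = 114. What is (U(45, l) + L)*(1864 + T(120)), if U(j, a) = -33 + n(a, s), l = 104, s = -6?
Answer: 17325302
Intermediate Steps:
n(R, v) = 6 - 6*v + R*v (n(R, v) = (R*v - 6*v) + 6 = (-6*v + R*v) + 6 = 6 - 6*v + R*v)
U(j, a) = 9 - 6*a (U(j, a) = -33 + (6 - 6*(-6) + a*(-6)) = -33 + (6 + 36 - 6*a) = -33 + (42 - 6*a) = 9 - 6*a)
(U(45, l) + L)*(1864 + T(120)) = ((9 - 6*104) + 9374)*(1864 + 114) = ((9 - 624) + 9374)*1978 = (-615 + 9374)*1978 = 8759*1978 = 17325302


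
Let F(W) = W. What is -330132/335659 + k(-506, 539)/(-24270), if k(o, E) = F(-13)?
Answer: -8007940073/8146443930 ≈ -0.98300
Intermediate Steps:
k(o, E) = -13
-330132/335659 + k(-506, 539)/(-24270) = -330132/335659 - 13/(-24270) = -330132*1/335659 - 13*(-1/24270) = -330132/335659 + 13/24270 = -8007940073/8146443930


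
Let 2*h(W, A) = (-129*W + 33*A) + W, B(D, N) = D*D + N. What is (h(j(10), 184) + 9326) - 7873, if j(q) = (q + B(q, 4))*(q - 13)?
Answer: 26377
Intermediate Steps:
B(D, N) = N + D**2 (B(D, N) = D**2 + N = N + D**2)
j(q) = (-13 + q)*(4 + q + q**2) (j(q) = (q + (4 + q**2))*(q - 13) = (4 + q + q**2)*(-13 + q) = (-13 + q)*(4 + q + q**2))
h(W, A) = -64*W + 33*A/2 (h(W, A) = ((-129*W + 33*A) + W)/2 = (-128*W + 33*A)/2 = -64*W + 33*A/2)
(h(j(10), 184) + 9326) - 7873 = ((-64*(-52 + 10**3 - 12*10**2 - 9*10) + (33/2)*184) + 9326) - 7873 = ((-64*(-52 + 1000 - 12*100 - 90) + 3036) + 9326) - 7873 = ((-64*(-52 + 1000 - 1200 - 90) + 3036) + 9326) - 7873 = ((-64*(-342) + 3036) + 9326) - 7873 = ((21888 + 3036) + 9326) - 7873 = (24924 + 9326) - 7873 = 34250 - 7873 = 26377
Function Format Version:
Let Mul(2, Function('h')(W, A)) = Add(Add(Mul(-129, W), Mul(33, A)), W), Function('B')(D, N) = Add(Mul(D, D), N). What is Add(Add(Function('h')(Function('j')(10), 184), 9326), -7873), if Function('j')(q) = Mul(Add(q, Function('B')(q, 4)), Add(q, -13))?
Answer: 26377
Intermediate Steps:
Function('B')(D, N) = Add(N, Pow(D, 2)) (Function('B')(D, N) = Add(Pow(D, 2), N) = Add(N, Pow(D, 2)))
Function('j')(q) = Mul(Add(-13, q), Add(4, q, Pow(q, 2))) (Function('j')(q) = Mul(Add(q, Add(4, Pow(q, 2))), Add(q, -13)) = Mul(Add(4, q, Pow(q, 2)), Add(-13, q)) = Mul(Add(-13, q), Add(4, q, Pow(q, 2))))
Function('h')(W, A) = Add(Mul(-64, W), Mul(Rational(33, 2), A)) (Function('h')(W, A) = Mul(Rational(1, 2), Add(Add(Mul(-129, W), Mul(33, A)), W)) = Mul(Rational(1, 2), Add(Mul(-128, W), Mul(33, A))) = Add(Mul(-64, W), Mul(Rational(33, 2), A)))
Add(Add(Function('h')(Function('j')(10), 184), 9326), -7873) = Add(Add(Add(Mul(-64, Add(-52, Pow(10, 3), Mul(-12, Pow(10, 2)), Mul(-9, 10))), Mul(Rational(33, 2), 184)), 9326), -7873) = Add(Add(Add(Mul(-64, Add(-52, 1000, Mul(-12, 100), -90)), 3036), 9326), -7873) = Add(Add(Add(Mul(-64, Add(-52, 1000, -1200, -90)), 3036), 9326), -7873) = Add(Add(Add(Mul(-64, -342), 3036), 9326), -7873) = Add(Add(Add(21888, 3036), 9326), -7873) = Add(Add(24924, 9326), -7873) = Add(34250, -7873) = 26377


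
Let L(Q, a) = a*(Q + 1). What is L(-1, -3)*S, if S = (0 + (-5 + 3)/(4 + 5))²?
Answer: 0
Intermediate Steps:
L(Q, a) = a*(1 + Q)
S = 4/81 (S = (0 - 2/9)² = (-2/9)² = 4/81 ≈ 0.049383)
L(-1, -3)*S = -3*(1 - 1)*(4/81) = -3*0*(4/81) = 0*(4/81) = 0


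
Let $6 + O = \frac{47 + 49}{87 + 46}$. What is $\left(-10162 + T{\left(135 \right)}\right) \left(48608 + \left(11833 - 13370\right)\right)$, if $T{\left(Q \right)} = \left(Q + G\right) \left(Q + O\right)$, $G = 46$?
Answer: $\frac{83374367537}{133} \approx 6.2687 \cdot 10^{8}$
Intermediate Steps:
$O = - \frac{702}{133}$ ($O = -6 + \frac{47 + 49}{87 + 46} = -6 + \frac{96}{133} = - \frac{702}{133} \approx -5.2782$)
$T{\left(Q \right)} = \left(46 + Q\right) \left(- \frac{702}{133} + Q\right)$ ($T{\left(Q \right)} = \left(Q + 46\right) \left(Q - \frac{702}{133}\right) = \left(46 + Q\right) \left(- \frac{702}{133} + Q\right)$)
$\left(-10162 + T{\left(135 \right)}\right) \left(48608 + \left(11833 - 13370\right)\right) = \left(-10162 + \left(- \frac{32292}{133} + 135^{2} + \frac{5416}{133} \cdot 135\right)\right) \left(48608 + \left(11833 - 13370\right)\right) = \left(-10162 + \left(- \frac{32292}{133} + 18225 + \frac{731160}{133}\right)\right) \left(48608 + \left(11833 - 13370\right)\right) = \left(-10162 + \frac{3122793}{133}\right) \left(48608 - 1537\right) = \frac{1771247}{133} \cdot 47071 = \frac{83374367537}{133}$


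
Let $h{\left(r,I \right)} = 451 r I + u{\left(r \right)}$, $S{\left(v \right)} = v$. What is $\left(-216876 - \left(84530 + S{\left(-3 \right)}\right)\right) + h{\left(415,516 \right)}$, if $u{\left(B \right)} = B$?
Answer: $96276152$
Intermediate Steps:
$h{\left(r,I \right)} = r + 451 I r$ ($h{\left(r,I \right)} = 451 r I + r = 451 I r + r = r + 451 I r$)
$\left(-216876 - \left(84530 + S{\left(-3 \right)}\right)\right) + h{\left(415,516 \right)} = \left(-216876 - 84527\right) + 415 \left(1 + 451 \cdot 516\right) = \left(-216876 + \left(-84530 + 3\right)\right) + 415 \left(1 + 232716\right) = \left(-216876 - 84527\right) + 415 \cdot 232717 = -301403 + 96577555 = 96276152$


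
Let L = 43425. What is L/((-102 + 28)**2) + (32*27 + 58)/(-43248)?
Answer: 234124441/29603256 ≈ 7.9087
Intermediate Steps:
L/((-102 + 28)**2) + (32*27 + 58)/(-43248) = 43425/((-102 + 28)**2) + (32*27 + 58)/(-43248) = 43425/((-74)**2) + (864 + 58)*(-1/43248) = 43425/5476 + 922*(-1/43248) = 43425*(1/5476) - 461/21624 = 43425/5476 - 461/21624 = 234124441/29603256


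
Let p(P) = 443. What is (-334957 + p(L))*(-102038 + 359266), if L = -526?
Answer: -86046367192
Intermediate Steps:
(-334957 + p(L))*(-102038 + 359266) = (-334957 + 443)*(-102038 + 359266) = -334514*257228 = -86046367192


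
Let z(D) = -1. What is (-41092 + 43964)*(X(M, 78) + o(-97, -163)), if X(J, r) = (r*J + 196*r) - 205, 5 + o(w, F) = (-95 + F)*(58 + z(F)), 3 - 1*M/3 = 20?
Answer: -10356432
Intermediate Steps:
M = -51 (M = 9 - 3*20 = 9 - 60 = -51)
o(w, F) = -5420 + 57*F (o(w, F) = -5 + (-95 + F)*(58 - 1) = -5 + (-95 + F)*57 = -5 + (-5415 + 57*F) = -5420 + 57*F)
X(J, r) = -205 + 196*r + J*r (X(J, r) = (J*r + 196*r) - 205 = (196*r + J*r) - 205 = -205 + 196*r + J*r)
(-41092 + 43964)*(X(M, 78) + o(-97, -163)) = (-41092 + 43964)*((-205 + 196*78 - 51*78) + (-5420 + 57*(-163))) = 2872*((-205 + 15288 - 3978) + (-5420 - 9291)) = 2872*(11105 - 14711) = 2872*(-3606) = -10356432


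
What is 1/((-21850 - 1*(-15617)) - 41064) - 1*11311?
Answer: -534976368/47297 ≈ -11311.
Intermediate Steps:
1/((-21850 - 1*(-15617)) - 41064) - 1*11311 = 1/((-21850 + 15617) - 41064) - 11311 = 1/(-6233 - 41064) - 11311 = 1/(-47297) - 11311 = -1/47297 - 11311 = -534976368/47297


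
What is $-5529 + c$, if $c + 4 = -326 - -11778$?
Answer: $5919$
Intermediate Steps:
$c = 11448$ ($c = -4 - -11452 = -4 + \left(-326 + 11778\right) = -4 + 11452 = 11448$)
$-5529 + c = -5529 + 11448 = 5919$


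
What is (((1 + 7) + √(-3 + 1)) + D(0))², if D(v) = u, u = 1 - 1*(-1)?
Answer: (10 + I*√2)² ≈ 98.0 + 28.284*I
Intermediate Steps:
u = 2 (u = 1 + 1 = 2)
D(v) = 2
(((1 + 7) + √(-3 + 1)) + D(0))² = (((1 + 7) + √(-3 + 1)) + 2)² = ((8 + √(-2)) + 2)² = ((8 + I*√2) + 2)² = (10 + I*√2)²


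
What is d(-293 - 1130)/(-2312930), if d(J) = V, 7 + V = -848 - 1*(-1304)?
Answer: -449/2312930 ≈ -0.00019413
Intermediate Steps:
V = 449 (V = -7 + (-848 - 1*(-1304)) = -7 + (-848 + 1304) = -7 + 456 = 449)
d(J) = 449
d(-293 - 1130)/(-2312930) = 449/(-2312930) = 449*(-1/2312930) = -449/2312930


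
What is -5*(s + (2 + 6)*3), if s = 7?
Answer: -155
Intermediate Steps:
-5*(s + (2 + 6)*3) = -5*(7 + (2 + 6)*3) = -5*(7 + 8*3) = -5*(7 + 24) = -5*31 = -155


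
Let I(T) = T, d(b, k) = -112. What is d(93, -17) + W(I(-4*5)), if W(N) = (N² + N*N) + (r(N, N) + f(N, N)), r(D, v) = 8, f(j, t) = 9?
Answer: 705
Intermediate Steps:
W(N) = 17 + 2*N² (W(N) = (N² + N*N) + (8 + 9) = (N² + N²) + 17 = 2*N² + 17 = 17 + 2*N²)
d(93, -17) + W(I(-4*5)) = -112 + (17 + 2*(-4*5)²) = -112 + (17 + 2*(-20)²) = -112 + (17 + 2*400) = -112 + (17 + 800) = -112 + 817 = 705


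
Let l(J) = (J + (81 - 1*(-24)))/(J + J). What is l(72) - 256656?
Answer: -12319429/48 ≈ -2.5665e+5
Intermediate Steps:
l(J) = (105 + J)/(2*J) (l(J) = (J + (81 + 24))/((2*J)) = (J + 105)*(1/(2*J)) = (105 + J)*(1/(2*J)) = (105 + J)/(2*J))
l(72) - 256656 = (½)*(105 + 72)/72 - 256656 = (½)*(1/72)*177 - 256656 = 59/48 - 256656 = -12319429/48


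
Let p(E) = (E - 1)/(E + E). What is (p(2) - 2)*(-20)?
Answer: 35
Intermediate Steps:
p(E) = (-1 + E)/(2*E) (p(E) = (-1 + E)/((2*E)) = (-1 + E)*(1/(2*E)) = (-1 + E)/(2*E))
(p(2) - 2)*(-20) = ((½)*(-1 + 2)/2 - 2)*(-20) = ((½)*(½)*1 - 2)*(-20) = (¼ - 2)*(-20) = -7/4*(-20) = 35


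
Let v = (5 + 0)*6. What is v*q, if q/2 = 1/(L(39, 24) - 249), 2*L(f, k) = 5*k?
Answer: -20/63 ≈ -0.31746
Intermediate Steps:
L(f, k) = 5*k/2 (L(f, k) = (5*k)/2 = 5*k/2)
q = -2/189 (q = 2/((5/2)*24 - 249) = 2/(60 - 249) = 2/(-189) = 2*(-1/189) = -2/189 ≈ -0.010582)
v = 30 (v = 5*6 = 30)
v*q = 30*(-2/189) = -20/63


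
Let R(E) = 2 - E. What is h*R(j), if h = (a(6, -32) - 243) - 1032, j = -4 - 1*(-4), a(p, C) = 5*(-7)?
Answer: -2620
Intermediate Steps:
a(p, C) = -35
j = 0 (j = -4 + 4 = 0)
h = -1310 (h = (-35 - 243) - 1032 = -278 - 1032 = -1310)
h*R(j) = -1310*(2 - 1*0) = -1310*(2 + 0) = -1310*2 = -2620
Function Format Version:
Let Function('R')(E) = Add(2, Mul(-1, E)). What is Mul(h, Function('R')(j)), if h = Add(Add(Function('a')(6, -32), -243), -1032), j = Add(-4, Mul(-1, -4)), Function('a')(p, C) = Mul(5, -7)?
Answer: -2620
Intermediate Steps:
Function('a')(p, C) = -35
j = 0 (j = Add(-4, 4) = 0)
h = -1310 (h = Add(Add(-35, -243), -1032) = Add(-278, -1032) = -1310)
Mul(h, Function('R')(j)) = Mul(-1310, Add(2, Mul(-1, 0))) = Mul(-1310, Add(2, 0)) = Mul(-1310, 2) = -2620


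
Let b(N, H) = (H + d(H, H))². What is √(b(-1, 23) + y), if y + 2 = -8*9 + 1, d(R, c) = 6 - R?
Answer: I*√37 ≈ 6.0828*I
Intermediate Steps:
b(N, H) = 36 (b(N, H) = (H + (6 - H))² = 6² = 36)
y = -73 (y = -2 + (-8*9 + 1) = -2 + (-72 + 1) = -2 - 71 = -73)
√(b(-1, 23) + y) = √(36 - 73) = √(-37) = I*√37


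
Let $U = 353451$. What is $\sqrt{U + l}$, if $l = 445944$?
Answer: $\sqrt{799395} \approx 894.09$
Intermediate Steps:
$\sqrt{U + l} = \sqrt{353451 + 445944} = \sqrt{799395}$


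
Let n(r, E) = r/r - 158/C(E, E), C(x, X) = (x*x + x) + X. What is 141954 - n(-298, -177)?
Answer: 4396994333/30975 ≈ 1.4195e+5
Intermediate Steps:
C(x, X) = X + x + x² (C(x, X) = (x² + x) + X = (x + x²) + X = X + x + x²)
n(r, E) = 1 - 158/(E² + 2*E) (n(r, E) = r/r - 158/(E + E + E²) = 1 - 158/(E² + 2*E))
141954 - n(-298, -177) = 141954 - (-158 + (-177)² + 2*(-177))/((-177)*(2 - 177)) = 141954 - (-1)*(-158 + 31329 - 354)/(177*(-175)) = 141954 - (-1)*(-1)*30817/(177*175) = 141954 - 1*30817/30975 = 141954 - 30817/30975 = 4396994333/30975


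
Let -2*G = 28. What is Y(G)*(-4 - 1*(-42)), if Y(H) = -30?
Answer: -1140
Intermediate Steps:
G = -14 (G = -1/2*28 = -14)
Y(G)*(-4 - 1*(-42)) = -30*(-4 - 1*(-42)) = -30*(-4 + 42) = -30*38 = -1140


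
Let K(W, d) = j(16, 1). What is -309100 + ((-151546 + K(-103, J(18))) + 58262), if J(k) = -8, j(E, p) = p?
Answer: -402383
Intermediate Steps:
K(W, d) = 1
-309100 + ((-151546 + K(-103, J(18))) + 58262) = -309100 + ((-151546 + 1) + 58262) = -309100 + (-151545 + 58262) = -309100 - 93283 = -402383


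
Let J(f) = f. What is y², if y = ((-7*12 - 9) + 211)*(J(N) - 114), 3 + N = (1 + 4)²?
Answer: 117852736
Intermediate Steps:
N = 22 (N = -3 + (1 + 4)² = -3 + 5² = -3 + 25 = 22)
y = -10856 (y = ((-7*12 - 9) + 211)*(22 - 114) = ((-84 - 9) + 211)*(-92) = (-93 + 211)*(-92) = 118*(-92) = -10856)
y² = (-10856)² = 117852736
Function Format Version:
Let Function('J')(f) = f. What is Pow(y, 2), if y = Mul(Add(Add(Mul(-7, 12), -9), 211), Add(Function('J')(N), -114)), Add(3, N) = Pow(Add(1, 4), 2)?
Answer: 117852736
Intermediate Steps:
N = 22 (N = Add(-3, Pow(Add(1, 4), 2)) = Add(-3, Pow(5, 2)) = Add(-3, 25) = 22)
y = -10856 (y = Mul(Add(Add(Mul(-7, 12), -9), 211), Add(22, -114)) = Mul(Add(Add(-84, -9), 211), -92) = Mul(Add(-93, 211), -92) = Mul(118, -92) = -10856)
Pow(y, 2) = Pow(-10856, 2) = 117852736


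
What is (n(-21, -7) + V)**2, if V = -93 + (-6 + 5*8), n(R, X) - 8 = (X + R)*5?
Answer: 36481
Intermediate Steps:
n(R, X) = 8 + 5*R + 5*X (n(R, X) = 8 + (X + R)*5 = 8 + (R + X)*5 = 8 + (5*R + 5*X) = 8 + 5*R + 5*X)
V = -59 (V = -93 + (-6 + 40) = -93 + 34 = -59)
(n(-21, -7) + V)**2 = ((8 + 5*(-21) + 5*(-7)) - 59)**2 = ((8 - 105 - 35) - 59)**2 = (-132 - 59)**2 = (-191)**2 = 36481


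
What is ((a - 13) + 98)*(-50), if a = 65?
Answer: -7500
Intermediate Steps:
((a - 13) + 98)*(-50) = ((65 - 13) + 98)*(-50) = (52 + 98)*(-50) = 150*(-50) = -7500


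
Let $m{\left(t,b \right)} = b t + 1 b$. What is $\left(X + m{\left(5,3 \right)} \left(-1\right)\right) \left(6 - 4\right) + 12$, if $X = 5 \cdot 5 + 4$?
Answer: $34$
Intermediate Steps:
$m{\left(t,b \right)} = b + b t$ ($m{\left(t,b \right)} = b t + b = b + b t$)
$X = 29$ ($X = 25 + 4 = 29$)
$\left(X + m{\left(5,3 \right)} \left(-1\right)\right) \left(6 - 4\right) + 12 = \left(29 + 3 \left(1 + 5\right) \left(-1\right)\right) \left(6 - 4\right) + 12 = \left(29 + 3 \cdot 6 \left(-1\right)\right) 2 + 12 = \left(29 + 18 \left(-1\right)\right) 2 + 12 = \left(29 - 18\right) 2 + 12 = 11 \cdot 2 + 12 = 22 + 12 = 34$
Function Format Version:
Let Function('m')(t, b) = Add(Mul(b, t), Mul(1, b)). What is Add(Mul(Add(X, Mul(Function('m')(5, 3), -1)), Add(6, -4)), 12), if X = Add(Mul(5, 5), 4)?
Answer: 34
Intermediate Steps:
Function('m')(t, b) = Add(b, Mul(b, t)) (Function('m')(t, b) = Add(Mul(b, t), b) = Add(b, Mul(b, t)))
X = 29 (X = Add(25, 4) = 29)
Add(Mul(Add(X, Mul(Function('m')(5, 3), -1)), Add(6, -4)), 12) = Add(Mul(Add(29, Mul(Mul(3, Add(1, 5)), -1)), Add(6, -4)), 12) = Add(Mul(Add(29, Mul(Mul(3, 6), -1)), 2), 12) = Add(Mul(Add(29, Mul(18, -1)), 2), 12) = Add(Mul(Add(29, -18), 2), 12) = Add(Mul(11, 2), 12) = Add(22, 12) = 34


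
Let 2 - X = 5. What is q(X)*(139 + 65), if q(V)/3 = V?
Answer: -1836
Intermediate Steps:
X = -3 (X = 2 - 1*5 = 2 - 5 = -3)
q(V) = 3*V
q(X)*(139 + 65) = (3*(-3))*(139 + 65) = -9*204 = -1836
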